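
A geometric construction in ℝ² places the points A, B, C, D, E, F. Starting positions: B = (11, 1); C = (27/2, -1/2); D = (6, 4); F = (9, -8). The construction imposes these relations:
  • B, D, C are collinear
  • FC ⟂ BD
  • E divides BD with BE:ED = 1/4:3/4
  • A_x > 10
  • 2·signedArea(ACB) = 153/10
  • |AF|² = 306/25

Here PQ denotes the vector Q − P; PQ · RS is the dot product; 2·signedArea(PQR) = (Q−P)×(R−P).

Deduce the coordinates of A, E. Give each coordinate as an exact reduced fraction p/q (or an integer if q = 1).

1. A_x = 54/5  [line -3/2·x + -5/2·y + 37/10 = 0 ∩ |AF|² = 306/25]
2. A_y = -5  [line -3/2·x + -5/2·y + 37/10 = 0 ∩ |AF|² = 306/25]
   → A = (54/5, -5)
3. E_x = 39/4  [E divides BD with BE:ED = 1/4:3/4]
4. E_y = 7/4  [E divides BD with BE:ED = 1/4:3/4]
   → E = (39/4, 7/4)

A = (54/5, -5)
E = (39/4, 7/4)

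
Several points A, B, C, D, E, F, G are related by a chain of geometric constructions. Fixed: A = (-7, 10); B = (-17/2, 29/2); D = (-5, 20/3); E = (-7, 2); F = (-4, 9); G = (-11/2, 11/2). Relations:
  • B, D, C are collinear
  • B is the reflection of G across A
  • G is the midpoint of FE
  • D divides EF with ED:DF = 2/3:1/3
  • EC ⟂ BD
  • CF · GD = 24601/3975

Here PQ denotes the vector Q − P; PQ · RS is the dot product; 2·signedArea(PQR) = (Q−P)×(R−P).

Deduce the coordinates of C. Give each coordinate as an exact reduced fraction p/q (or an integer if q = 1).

1. C_x = -4763/1325  [B, D, C are collinear ∩ EC ⟂ BD]
2. C_y = 4666/1325  [B, D, C are collinear ∩ EC ⟂ BD]
   → C = (-4763/1325, 4666/1325)

C = (-4763/1325, 4666/1325)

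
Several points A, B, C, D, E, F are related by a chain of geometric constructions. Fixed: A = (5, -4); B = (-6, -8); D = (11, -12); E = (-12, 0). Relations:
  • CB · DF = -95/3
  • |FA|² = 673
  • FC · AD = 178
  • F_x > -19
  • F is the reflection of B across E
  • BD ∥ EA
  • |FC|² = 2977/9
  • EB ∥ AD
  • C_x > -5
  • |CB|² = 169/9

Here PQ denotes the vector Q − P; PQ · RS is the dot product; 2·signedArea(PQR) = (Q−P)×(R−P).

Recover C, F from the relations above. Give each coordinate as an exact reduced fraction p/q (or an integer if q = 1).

1. F_x = -18  [F is the reflection of B across E]
2. F_y = 8  [F is the reflection of B across E]
   → F = (-18, 8)
3. C_x = -13/3  [CB · DF = -95/3 ∩ FC · AD = 178]
4. C_y = -4  [CB · DF = -95/3 ∩ FC · AD = 178]
   → C = (-13/3, -4)

C = (-13/3, -4)
F = (-18, 8)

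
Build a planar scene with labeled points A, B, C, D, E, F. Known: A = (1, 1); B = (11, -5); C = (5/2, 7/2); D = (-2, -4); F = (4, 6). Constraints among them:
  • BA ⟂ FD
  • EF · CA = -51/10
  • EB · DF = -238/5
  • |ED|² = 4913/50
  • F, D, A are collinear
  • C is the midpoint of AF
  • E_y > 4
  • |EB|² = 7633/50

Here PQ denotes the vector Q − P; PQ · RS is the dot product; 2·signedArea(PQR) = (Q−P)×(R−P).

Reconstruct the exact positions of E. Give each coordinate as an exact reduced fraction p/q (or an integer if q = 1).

1. E_x = 31/10  [line 3/2·x + 5/2·y + -159/10 = 0 ∩ |EB|² = 7633/50]
2. E_y = 9/2  [line 3/2·x + 5/2·y + -159/10 = 0 ∩ |EB|² = 7633/50]
   → E = (31/10, 9/2)

E = (31/10, 9/2)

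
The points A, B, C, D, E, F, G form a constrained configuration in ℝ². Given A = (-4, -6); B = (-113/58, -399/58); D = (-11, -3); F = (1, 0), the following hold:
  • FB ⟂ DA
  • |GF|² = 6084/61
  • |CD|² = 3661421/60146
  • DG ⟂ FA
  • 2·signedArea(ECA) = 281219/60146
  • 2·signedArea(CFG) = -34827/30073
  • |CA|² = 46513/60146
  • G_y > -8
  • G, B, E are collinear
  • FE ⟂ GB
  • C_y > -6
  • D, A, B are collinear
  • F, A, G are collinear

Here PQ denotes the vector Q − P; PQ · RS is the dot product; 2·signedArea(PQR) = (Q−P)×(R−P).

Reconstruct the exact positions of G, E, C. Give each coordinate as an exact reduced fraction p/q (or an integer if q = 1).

C = (-212377/60146, -316133/60146)
E = (70828/30073, -177099/30073)
G = (-329/61, -468/61)

1. G_x = -329/61  [F, A, G are collinear ∩ DG ⟂ FA]
2. G_y = -468/61  [F, A, G are collinear ∩ DG ⟂ FA]
   → G = (-329/61, -468/61)
3. E_x = 70828/30073  [G, B, E are collinear ∩ FE ⟂ GB]
4. E_y = -177099/30073  [G, B, E are collinear ∩ FE ⟂ GB]
   → E = (70828/30073, -177099/30073)
5. C_x = -212377/60146  [2·signedArea(CFG) = -34827/30073 ∩ 2·signedArea(ECA) = 281219/60146]
6. C_y = -316133/60146  [2·signedArea(CFG) = -34827/30073 ∩ 2·signedArea(ECA) = 281219/60146]
   → C = (-212377/60146, -316133/60146)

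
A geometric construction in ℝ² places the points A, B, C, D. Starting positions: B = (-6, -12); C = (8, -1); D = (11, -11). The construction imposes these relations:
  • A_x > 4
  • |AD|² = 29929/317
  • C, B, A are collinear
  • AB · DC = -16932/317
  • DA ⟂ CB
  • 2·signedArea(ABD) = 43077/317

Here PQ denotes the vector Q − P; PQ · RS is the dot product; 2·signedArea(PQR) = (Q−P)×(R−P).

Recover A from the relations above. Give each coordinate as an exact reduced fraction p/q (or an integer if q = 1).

1. A_x = 1584/317  [C, B, A are collinear ∩ DA ⟂ CB]
2. A_y = -1065/317  [C, B, A are collinear ∩ DA ⟂ CB]
   → A = (1584/317, -1065/317)

A = (1584/317, -1065/317)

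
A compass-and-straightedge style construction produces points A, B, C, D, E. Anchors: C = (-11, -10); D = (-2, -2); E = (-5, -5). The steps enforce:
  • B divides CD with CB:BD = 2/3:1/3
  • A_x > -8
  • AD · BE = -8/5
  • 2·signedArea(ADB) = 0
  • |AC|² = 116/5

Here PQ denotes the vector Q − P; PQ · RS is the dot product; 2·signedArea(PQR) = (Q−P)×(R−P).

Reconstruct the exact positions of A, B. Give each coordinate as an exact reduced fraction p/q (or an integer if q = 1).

1. B_x = -5  [B divides CD with CB:BD = 2/3:1/3]
2. B_y = -14/3  [B divides CD with CB:BD = 2/3:1/3]
   → B = (-5, -14/3)
3. A_x = -37/5  [2·signedArea(ADB) = 0 ∩ AD · BE = -8/5]
4. A_y = -34/5  [2·signedArea(ADB) = 0 ∩ AD · BE = -8/5]
   → A = (-37/5, -34/5)

A = (-37/5, -34/5)
B = (-5, -14/3)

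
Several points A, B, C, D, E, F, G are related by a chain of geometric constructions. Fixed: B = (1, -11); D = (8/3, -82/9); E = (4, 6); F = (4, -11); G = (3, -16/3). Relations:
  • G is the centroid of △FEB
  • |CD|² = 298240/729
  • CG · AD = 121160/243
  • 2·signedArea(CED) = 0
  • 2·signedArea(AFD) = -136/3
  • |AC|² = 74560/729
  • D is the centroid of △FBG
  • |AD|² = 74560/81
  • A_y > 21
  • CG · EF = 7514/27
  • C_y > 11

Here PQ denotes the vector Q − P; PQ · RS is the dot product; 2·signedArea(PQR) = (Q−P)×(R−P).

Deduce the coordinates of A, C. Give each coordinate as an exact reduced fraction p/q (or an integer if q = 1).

1. A_x = 16/3  [line -17/9·x + -4/3·y + 344/9 = 0 ∩ |AD|² = 74560/81]
2. A_y = 190/9  [line -17/9·x + -4/3·y + 344/9 = 0 ∩ |AD|² = 74560/81]
   → A = (16/3, 190/9)
3. C_x = 40/9  [2·signedArea(CED) = 0 ∩ CG · AD = 121160/243]
4. C_y = 298/27  [2·signedArea(CED) = 0 ∩ CG · AD = 121160/243]
   → C = (40/9, 298/27)

A = (16/3, 190/9)
C = (40/9, 298/27)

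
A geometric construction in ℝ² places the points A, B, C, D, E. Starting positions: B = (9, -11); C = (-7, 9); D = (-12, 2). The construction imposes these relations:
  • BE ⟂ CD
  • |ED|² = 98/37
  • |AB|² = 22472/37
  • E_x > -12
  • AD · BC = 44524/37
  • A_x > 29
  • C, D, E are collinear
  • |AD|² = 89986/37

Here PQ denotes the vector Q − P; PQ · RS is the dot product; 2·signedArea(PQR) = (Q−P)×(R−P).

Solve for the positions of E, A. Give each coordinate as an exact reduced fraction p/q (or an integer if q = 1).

A = (1075/37, -937/37)
E = (-409/37, 123/37)

1. E_x = -409/37  [C, D, E are collinear ∩ BE ⟂ CD]
2. E_y = 123/37  [C, D, E are collinear ∩ BE ⟂ CD]
   → E = (-409/37, 123/37)
3. A_x = 1075/37  [line 16·x + -20·y + -35940/37 = 0 ∩ |AB|² = 22472/37]
4. A_y = -937/37  [line 16·x + -20·y + -35940/37 = 0 ∩ |AB|² = 22472/37]
   → A = (1075/37, -937/37)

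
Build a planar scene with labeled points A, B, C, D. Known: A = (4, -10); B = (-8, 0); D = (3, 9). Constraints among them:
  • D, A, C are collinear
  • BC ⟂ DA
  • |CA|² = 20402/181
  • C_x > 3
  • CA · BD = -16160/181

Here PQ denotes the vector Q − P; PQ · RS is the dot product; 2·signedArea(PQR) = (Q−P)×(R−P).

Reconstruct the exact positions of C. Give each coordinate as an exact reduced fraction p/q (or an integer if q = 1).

C = (623/181, 109/181)

1. C_x = 623/181  [D, A, C are collinear ∩ BC ⟂ DA]
2. C_y = 109/181  [D, A, C are collinear ∩ BC ⟂ DA]
   → C = (623/181, 109/181)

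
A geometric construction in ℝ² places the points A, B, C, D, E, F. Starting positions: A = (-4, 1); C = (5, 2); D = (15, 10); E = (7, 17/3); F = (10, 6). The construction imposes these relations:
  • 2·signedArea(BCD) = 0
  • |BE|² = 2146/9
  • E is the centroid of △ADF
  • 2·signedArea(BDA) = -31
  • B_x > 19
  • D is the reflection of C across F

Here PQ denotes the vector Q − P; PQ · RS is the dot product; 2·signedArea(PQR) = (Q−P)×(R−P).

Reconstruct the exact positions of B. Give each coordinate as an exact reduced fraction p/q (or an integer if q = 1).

1. B_x = 20  [2·signedArea(BCD) = 0 ∩ 2·signedArea(BDA) = -31]
2. B_y = 14  [2·signedArea(BCD) = 0 ∩ 2·signedArea(BDA) = -31]
   → B = (20, 14)

B = (20, 14)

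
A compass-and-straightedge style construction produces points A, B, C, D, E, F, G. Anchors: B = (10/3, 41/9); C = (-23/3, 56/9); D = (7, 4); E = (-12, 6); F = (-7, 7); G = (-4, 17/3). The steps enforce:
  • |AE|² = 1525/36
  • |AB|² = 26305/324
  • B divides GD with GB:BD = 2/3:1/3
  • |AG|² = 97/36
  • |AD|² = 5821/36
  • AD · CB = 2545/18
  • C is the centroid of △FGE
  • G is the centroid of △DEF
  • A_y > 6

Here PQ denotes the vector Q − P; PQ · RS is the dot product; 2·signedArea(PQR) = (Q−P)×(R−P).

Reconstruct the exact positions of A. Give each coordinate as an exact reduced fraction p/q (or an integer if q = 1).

A = (-11/2, 19/3)

1. A_x = -11/2  [line -11·x + 5/3·y + -1279/18 = 0 ∩ |AG|² = 97/36]
2. A_y = 19/3  [line -11·x + 5/3·y + -1279/18 = 0 ∩ |AG|² = 97/36]
   → A = (-11/2, 19/3)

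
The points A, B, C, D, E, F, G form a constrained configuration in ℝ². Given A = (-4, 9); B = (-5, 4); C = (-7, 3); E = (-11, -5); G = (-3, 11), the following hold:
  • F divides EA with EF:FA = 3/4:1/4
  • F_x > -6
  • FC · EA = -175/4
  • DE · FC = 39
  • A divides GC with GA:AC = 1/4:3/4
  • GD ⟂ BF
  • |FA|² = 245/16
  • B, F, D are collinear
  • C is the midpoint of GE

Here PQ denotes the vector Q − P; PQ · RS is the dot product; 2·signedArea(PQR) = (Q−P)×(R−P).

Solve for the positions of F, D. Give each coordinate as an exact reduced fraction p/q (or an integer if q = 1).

D = (-37/5, 44/5)
F = (-23/4, 11/2)

1. F_x = -23/4  [F divides EA with EF:FA = 3/4:1/4]
2. F_y = 11/2  [F divides EA with EF:FA = 3/4:1/4]
   → F = (-23/4, 11/2)
3. D_x = -37/5  [B, F, D are collinear ∩ GD ⟂ BF]
4. D_y = 44/5  [B, F, D are collinear ∩ GD ⟂ BF]
   → D = (-37/5, 44/5)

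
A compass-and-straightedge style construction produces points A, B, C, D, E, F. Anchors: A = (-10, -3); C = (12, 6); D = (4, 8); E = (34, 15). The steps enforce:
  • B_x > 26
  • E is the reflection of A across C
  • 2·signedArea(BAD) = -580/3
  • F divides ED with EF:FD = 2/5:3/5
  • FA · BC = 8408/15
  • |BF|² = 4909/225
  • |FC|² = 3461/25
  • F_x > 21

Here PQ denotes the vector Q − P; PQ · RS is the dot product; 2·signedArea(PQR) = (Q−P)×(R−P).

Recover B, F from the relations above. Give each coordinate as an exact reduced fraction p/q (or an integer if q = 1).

1. F_x = 22  [F divides ED with EF:FD = 2/5:3/5]
2. F_y = 61/5  [F divides ED with EF:FD = 2/5:3/5]
   → F = (22, 61/5)
3. B_x = 80/3  [2·signedArea(BAD) = -580/3 ∩ FA · BC = 8408/15]
4. B_y = 12  [2·signedArea(BAD) = -580/3 ∩ FA · BC = 8408/15]
   → B = (80/3, 12)

B = (80/3, 12)
F = (22, 61/5)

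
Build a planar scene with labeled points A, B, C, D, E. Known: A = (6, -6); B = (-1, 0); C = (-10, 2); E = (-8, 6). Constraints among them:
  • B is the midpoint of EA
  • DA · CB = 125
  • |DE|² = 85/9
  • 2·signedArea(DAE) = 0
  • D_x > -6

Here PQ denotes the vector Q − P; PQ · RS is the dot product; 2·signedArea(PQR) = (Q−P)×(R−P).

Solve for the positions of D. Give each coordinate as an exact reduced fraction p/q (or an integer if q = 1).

D = (-17/3, 4)

1. D_x = -17/3  [2·signedArea(DAE) = 0 ∩ DA · CB = 125]
2. D_y = 4  [2·signedArea(DAE) = 0 ∩ DA · CB = 125]
   → D = (-17/3, 4)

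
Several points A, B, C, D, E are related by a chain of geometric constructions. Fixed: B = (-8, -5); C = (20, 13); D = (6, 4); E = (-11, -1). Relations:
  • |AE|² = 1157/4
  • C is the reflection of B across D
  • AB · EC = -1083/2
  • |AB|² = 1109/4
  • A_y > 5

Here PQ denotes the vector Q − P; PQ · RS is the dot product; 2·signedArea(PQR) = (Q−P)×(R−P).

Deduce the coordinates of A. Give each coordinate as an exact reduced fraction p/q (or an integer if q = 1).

A = (9/2, 6)

1. A_x = 9/2  [line -31·x + -14·y + 447/2 = 0 ∩ |AB|² = 1109/4]
2. A_y = 6  [line -31·x + -14·y + 447/2 = 0 ∩ |AB|² = 1109/4]
   → A = (9/2, 6)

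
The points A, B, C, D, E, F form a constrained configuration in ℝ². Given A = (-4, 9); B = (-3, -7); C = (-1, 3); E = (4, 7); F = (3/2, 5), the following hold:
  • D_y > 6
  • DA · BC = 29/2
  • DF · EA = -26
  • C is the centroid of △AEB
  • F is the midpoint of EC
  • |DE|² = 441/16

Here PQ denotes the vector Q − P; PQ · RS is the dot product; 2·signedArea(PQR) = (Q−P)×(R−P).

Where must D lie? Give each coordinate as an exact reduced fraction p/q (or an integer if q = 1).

D = (-5/4, 7)

1. D_x = -5/4  [DF · EA = -26 ∩ DA · BC = 29/2]
2. D_y = 7  [DF · EA = -26 ∩ DA · BC = 29/2]
   → D = (-5/4, 7)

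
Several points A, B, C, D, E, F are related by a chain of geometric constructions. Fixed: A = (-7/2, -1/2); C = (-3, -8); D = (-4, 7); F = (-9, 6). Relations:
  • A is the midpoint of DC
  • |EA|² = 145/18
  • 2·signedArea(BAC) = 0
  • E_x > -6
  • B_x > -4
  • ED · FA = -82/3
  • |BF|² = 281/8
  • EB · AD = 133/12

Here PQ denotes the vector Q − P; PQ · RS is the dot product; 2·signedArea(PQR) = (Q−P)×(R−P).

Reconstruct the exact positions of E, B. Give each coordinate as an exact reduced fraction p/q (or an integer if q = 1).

1. E_x = -16/3  [line -11/2·x + 13/2·y + -241/6 = 0 ∩ |EA|² = 145/18]
2. E_y = 5/3  [line -11/2·x + 13/2·y + -241/6 = 0 ∩ |EA|² = 145/18]
   → E = (-16/3, 5/3)
3. B_x = -15/4  [EB · AD = 133/12 ∩ 2·signedArea(BAC) = 0]
4. B_y = 13/4  [EB · AD = 133/12 ∩ 2·signedArea(BAC) = 0]
   → B = (-15/4, 13/4)

B = (-15/4, 13/4)
E = (-16/3, 5/3)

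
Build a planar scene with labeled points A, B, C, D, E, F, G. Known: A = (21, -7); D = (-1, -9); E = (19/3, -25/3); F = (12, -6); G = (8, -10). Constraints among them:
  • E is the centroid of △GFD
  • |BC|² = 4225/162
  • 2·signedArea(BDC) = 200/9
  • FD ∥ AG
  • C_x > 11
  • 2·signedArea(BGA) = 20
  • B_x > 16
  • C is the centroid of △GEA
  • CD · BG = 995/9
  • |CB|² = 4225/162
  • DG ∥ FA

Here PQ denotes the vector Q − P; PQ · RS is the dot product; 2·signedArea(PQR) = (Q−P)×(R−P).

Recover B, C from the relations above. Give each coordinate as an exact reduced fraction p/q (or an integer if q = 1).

B = (33/2, -13/2)
C = (106/9, -76/9)

1. C_x = 106/9  [C is the centroid of △GEA]
2. C_y = -76/9  [C is the centroid of △GEA]
   → C = (106/9, -76/9)
3. B_x = 33/2  [2·signedArea(BDC) = 200/9 ∩ 2·signedArea(BGA) = 20]
4. B_y = -13/2  [2·signedArea(BDC) = 200/9 ∩ 2·signedArea(BGA) = 20]
   → B = (33/2, -13/2)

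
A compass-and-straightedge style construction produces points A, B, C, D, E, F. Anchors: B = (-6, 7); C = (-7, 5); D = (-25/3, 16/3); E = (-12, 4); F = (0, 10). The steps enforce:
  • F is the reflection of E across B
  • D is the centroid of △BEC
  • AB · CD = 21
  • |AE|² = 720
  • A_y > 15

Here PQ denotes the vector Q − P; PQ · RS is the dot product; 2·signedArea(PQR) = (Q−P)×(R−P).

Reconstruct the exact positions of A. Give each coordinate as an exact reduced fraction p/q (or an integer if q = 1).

A = (12, 16)

1. A_x = 12  [line 4/3·x + -1/3·y + -32/3 = 0 ∩ |AE|² = 720]
2. A_y = 16  [line 4/3·x + -1/3·y + -32/3 = 0 ∩ |AE|² = 720]
   → A = (12, 16)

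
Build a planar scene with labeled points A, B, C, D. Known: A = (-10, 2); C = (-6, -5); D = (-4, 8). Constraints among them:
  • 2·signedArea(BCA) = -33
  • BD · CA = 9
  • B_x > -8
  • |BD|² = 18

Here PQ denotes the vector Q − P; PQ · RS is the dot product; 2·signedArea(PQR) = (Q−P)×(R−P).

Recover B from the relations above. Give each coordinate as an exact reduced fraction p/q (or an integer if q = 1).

1. B_x = -7  [2·signedArea(BCA) = -33 ∩ BD · CA = 9]
2. B_y = 5  [2·signedArea(BCA) = -33 ∩ BD · CA = 9]
   → B = (-7, 5)

B = (-7, 5)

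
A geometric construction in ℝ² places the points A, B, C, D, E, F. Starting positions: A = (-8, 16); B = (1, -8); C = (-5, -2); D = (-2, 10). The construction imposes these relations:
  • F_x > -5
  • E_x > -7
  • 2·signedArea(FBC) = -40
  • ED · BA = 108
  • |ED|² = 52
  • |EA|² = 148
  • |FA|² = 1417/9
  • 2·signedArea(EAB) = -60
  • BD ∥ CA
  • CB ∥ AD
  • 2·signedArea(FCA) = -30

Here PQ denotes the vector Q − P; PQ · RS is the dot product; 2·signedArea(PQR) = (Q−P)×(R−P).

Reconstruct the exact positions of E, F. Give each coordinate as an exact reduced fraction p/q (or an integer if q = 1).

E = (-6, 4)
F = (-13/3, 4)

1. E_x = -6  [2·signedArea(EAB) = -60 ∩ ED · BA = 108]
2. E_y = 4  [2·signedArea(EAB) = -60 ∩ ED · BA = 108]
   → E = (-6, 4)
3. F_x = -13/3  [2·signedArea(FCA) = -30 ∩ 2·signedArea(FBC) = -40]
4. F_y = 4  [2·signedArea(FCA) = -30 ∩ 2·signedArea(FBC) = -40]
   → F = (-13/3, 4)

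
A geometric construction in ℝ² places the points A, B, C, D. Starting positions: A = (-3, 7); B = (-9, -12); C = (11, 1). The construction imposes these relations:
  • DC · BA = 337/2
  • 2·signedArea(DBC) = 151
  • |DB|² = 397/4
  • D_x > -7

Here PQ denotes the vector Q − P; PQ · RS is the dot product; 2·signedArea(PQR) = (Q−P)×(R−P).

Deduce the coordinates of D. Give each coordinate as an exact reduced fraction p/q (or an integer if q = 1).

D = (-6, -5/2)

1. D_x = -6  [DC · BA = 337/2 ∩ 2·signedArea(DBC) = 151]
2. D_y = -5/2  [DC · BA = 337/2 ∩ 2·signedArea(DBC) = 151]
   → D = (-6, -5/2)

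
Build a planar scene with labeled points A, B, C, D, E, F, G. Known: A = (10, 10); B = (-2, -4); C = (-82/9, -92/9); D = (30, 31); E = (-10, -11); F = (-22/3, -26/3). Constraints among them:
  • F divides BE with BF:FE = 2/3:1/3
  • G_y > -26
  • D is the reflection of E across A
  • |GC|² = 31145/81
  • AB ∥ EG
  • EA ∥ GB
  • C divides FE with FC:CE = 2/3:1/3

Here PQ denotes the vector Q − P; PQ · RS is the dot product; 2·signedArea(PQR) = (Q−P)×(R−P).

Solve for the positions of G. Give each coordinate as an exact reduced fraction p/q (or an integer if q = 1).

1. G_x = -22  [EA ∥ GB ∩ AB ∥ EG]
2. G_y = -25  [EA ∥ GB ∩ AB ∥ EG]
   → G = (-22, -25)

G = (-22, -25)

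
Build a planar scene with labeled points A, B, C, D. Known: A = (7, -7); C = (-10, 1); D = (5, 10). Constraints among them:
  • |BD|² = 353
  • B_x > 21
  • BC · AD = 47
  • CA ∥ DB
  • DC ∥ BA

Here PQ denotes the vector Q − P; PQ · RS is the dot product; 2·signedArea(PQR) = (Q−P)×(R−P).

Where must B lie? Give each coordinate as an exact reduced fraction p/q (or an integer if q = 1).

1. B_x = 22  [DC ∥ BA ∩ CA ∥ DB]
2. B_y = 2  [DC ∥ BA ∩ CA ∥ DB]
   → B = (22, 2)

B = (22, 2)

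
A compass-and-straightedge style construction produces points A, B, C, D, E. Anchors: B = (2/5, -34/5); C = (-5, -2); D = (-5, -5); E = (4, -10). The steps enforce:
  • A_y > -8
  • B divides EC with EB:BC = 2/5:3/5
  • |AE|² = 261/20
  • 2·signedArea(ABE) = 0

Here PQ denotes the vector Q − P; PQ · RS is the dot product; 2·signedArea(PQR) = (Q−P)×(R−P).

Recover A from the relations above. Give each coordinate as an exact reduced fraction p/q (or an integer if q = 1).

1. A_x = 13/10  [line 16/5·x + 18/5·y + 116/5 = 0 ∩ |AE|² = 261/20]
2. A_y = -38/5  [line 16/5·x + 18/5·y + 116/5 = 0 ∩ |AE|² = 261/20]
   → A = (13/10, -38/5)

A = (13/10, -38/5)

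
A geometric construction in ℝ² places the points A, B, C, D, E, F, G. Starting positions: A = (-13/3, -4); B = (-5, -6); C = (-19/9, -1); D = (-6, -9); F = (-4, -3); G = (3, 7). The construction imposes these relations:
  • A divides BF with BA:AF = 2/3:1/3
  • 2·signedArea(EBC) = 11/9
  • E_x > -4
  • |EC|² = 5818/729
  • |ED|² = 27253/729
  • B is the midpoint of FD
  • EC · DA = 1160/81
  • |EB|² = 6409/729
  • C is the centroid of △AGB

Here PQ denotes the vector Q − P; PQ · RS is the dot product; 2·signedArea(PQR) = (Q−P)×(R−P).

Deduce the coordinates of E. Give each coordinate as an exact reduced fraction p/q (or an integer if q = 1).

1. E_x = -100/27  [EC · DA = 1160/81 ∩ 2·signedArea(EBC) = 11/9]
2. E_y = -10/3  [EC · DA = 1160/81 ∩ 2·signedArea(EBC) = 11/9]
   → E = (-100/27, -10/3)

E = (-100/27, -10/3)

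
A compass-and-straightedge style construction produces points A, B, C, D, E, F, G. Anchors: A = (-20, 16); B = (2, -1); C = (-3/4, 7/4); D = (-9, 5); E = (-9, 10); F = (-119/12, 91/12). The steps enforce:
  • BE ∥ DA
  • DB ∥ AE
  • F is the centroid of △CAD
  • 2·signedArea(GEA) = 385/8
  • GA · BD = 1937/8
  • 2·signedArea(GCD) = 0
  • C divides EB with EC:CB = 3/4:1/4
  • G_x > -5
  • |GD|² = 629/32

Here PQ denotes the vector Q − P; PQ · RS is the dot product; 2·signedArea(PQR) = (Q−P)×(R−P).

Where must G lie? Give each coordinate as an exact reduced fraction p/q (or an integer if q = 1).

G = (-39/8, 27/8)

1. G_x = -39/8  [2·signedArea(GCD) = 0 ∩ 2·signedArea(GEA) = 385/8]
2. G_y = 27/8  [2·signedArea(GCD) = 0 ∩ 2·signedArea(GEA) = 385/8]
   → G = (-39/8, 27/8)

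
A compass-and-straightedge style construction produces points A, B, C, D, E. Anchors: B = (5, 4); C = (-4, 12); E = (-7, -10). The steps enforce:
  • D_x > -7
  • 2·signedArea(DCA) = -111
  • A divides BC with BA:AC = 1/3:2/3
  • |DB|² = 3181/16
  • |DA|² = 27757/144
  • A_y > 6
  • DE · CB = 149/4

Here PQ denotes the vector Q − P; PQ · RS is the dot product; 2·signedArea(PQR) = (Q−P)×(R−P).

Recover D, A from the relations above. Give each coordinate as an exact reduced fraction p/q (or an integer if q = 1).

1. A_x = 2  [A divides BC with BA:AC = 1/3:2/3]
2. A_y = 20/3  [A divides BC with BA:AC = 1/3:2/3]
   → A = (2, 20/3)
3. D_x = -25/4  [2·signedArea(DCA) = -111 ∩ DE · CB = 149/4]
4. D_y = -9/2  [2·signedArea(DCA) = -111 ∩ DE · CB = 149/4]
   → D = (-25/4, -9/2)

A = (2, 20/3)
D = (-25/4, -9/2)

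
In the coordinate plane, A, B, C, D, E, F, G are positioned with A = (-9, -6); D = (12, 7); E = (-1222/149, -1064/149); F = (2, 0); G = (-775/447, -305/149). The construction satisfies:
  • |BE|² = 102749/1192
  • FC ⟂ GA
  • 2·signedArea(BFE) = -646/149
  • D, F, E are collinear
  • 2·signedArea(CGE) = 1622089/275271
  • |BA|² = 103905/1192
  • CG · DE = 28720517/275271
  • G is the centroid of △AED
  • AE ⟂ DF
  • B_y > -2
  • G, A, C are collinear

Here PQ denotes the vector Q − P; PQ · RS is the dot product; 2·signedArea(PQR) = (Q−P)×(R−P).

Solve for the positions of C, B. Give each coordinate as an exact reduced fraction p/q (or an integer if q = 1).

1. C_x = 27433703/13671793  [G, A, C are collinear ∩ FC ⟂ GA]
2. C_y = -165648/13671793  [G, A, C are collinear ∩ FC ⟂ GA]
   → C = (27433703/13671793, -165648/13671793)
3. B_x = -477/596  [line 1064/149·x + -1520/149·y + -1482/149 = 0 ∩ |BA|² = 103905/1192]
4. B_y = -915/596  [line 1064/149·x + -1520/149·y + -1482/149 = 0 ∩ |BA|² = 103905/1192]
   → B = (-477/596, -915/596)

B = (-477/596, -915/596)
C = (27433703/13671793, -165648/13671793)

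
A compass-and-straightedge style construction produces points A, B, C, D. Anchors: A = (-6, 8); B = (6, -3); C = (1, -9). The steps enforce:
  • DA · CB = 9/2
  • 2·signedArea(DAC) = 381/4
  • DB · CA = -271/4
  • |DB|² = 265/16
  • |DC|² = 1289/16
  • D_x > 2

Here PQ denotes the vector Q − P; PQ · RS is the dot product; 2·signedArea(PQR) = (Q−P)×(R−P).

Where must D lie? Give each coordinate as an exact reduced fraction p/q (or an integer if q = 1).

1. D_x = 3  [DA · CB = 9/2 ∩ 2·signedArea(DAC) = 381/4]
2. D_y = -1/4  [DA · CB = 9/2 ∩ 2·signedArea(DAC) = 381/4]
   → D = (3, -1/4)

D = (3, -1/4)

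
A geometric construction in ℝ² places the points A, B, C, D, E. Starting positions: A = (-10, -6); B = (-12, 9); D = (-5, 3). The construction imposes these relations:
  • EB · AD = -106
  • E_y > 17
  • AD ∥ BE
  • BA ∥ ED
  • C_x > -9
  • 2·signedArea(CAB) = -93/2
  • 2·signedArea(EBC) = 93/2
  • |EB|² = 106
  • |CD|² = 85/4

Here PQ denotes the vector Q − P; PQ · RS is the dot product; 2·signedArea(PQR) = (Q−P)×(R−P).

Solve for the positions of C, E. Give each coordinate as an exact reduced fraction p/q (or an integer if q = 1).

C = (-17/2, 6)
E = (-7, 18)

1. E_x = -7  [BA ∥ ED ∩ AD ∥ BE]
2. E_y = 18  [BA ∥ ED ∩ AD ∥ BE]
   → E = (-7, 18)
3. C_x = -17/2  [2·signedArea(CAB) = -93/2 ∩ 2·signedArea(EBC) = 93/2]
4. C_y = 6  [2·signedArea(CAB) = -93/2 ∩ 2·signedArea(EBC) = 93/2]
   → C = (-17/2, 6)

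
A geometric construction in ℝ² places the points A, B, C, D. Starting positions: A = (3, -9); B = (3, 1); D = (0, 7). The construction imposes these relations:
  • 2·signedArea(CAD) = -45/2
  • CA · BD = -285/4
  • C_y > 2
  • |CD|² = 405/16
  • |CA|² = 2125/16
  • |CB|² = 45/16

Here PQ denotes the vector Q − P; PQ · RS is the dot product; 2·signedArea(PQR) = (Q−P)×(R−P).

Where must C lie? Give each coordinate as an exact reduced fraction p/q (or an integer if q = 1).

C = (9/4, 5/2)

1. C_x = 9/4  [2·signedArea(CAD) = -45/2 ∩ CA · BD = -285/4]
2. C_y = 5/2  [2·signedArea(CAD) = -45/2 ∩ CA · BD = -285/4]
   → C = (9/4, 5/2)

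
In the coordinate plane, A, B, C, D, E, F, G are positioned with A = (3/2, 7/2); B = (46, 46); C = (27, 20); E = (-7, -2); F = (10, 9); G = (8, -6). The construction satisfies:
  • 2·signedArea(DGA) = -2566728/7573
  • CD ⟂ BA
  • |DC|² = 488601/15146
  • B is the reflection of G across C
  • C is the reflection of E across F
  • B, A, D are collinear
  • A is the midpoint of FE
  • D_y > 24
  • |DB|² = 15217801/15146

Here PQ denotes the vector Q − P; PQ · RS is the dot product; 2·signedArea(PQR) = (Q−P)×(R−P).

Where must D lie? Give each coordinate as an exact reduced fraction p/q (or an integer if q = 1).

1. D_x = 349527/15146  [B, A, D are collinear ∩ CD ⟂ BA]
2. D_y = 365131/15146  [B, A, D are collinear ∩ CD ⟂ BA]
   → D = (349527/15146, 365131/15146)

D = (349527/15146, 365131/15146)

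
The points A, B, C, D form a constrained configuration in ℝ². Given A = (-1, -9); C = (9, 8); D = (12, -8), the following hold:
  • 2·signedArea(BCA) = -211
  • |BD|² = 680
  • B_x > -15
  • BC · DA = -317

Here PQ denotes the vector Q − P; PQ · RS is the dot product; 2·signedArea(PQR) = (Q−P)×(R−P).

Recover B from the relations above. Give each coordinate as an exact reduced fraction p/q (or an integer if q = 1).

1. B_x = -14  [2·signedArea(BCA) = -211 ∩ BC · DA = -317]
2. B_y = -10  [2·signedArea(BCA) = -211 ∩ BC · DA = -317]
   → B = (-14, -10)

B = (-14, -10)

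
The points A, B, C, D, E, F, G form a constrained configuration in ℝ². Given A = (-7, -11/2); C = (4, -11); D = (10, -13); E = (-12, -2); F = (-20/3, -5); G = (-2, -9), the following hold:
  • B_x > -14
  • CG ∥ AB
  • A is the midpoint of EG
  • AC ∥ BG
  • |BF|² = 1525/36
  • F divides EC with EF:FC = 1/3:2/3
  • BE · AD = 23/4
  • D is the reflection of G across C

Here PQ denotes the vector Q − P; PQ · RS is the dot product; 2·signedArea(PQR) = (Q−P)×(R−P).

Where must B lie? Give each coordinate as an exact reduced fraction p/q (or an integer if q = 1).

1. B_x = -13  [AC ∥ BG ∩ CG ∥ AB]
2. B_y = -7/2  [AC ∥ BG ∩ CG ∥ AB]
   → B = (-13, -7/2)

B = (-13, -7/2)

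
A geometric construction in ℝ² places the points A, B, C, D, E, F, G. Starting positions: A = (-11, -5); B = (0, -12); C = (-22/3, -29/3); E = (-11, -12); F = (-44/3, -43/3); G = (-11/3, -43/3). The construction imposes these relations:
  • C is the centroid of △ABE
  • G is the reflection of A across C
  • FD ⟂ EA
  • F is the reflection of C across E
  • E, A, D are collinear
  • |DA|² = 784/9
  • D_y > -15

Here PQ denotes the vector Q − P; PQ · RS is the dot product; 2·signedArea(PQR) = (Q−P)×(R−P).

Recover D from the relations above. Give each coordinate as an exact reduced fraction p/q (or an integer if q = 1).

1. D_x = -11  [E, A, D are collinear ∩ FD ⟂ EA]
2. D_y = -43/3  [E, A, D are collinear ∩ FD ⟂ EA]
   → D = (-11, -43/3)

D = (-11, -43/3)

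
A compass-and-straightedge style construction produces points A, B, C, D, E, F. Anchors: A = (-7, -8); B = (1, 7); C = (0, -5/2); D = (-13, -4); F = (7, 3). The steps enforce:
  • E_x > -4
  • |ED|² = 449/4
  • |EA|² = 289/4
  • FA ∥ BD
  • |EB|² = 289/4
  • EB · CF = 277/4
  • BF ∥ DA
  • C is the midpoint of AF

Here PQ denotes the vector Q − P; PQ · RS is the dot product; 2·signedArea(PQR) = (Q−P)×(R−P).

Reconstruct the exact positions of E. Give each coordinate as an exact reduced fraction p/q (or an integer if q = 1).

1. E_x = -3  [line -7·x + -11/2·y + -95/4 = 0 ∩ |ED|² = 449/4]
2. E_y = -1/2  [line -7·x + -11/2·y + -95/4 = 0 ∩ |ED|² = 449/4]
   → E = (-3, -1/2)

E = (-3, -1/2)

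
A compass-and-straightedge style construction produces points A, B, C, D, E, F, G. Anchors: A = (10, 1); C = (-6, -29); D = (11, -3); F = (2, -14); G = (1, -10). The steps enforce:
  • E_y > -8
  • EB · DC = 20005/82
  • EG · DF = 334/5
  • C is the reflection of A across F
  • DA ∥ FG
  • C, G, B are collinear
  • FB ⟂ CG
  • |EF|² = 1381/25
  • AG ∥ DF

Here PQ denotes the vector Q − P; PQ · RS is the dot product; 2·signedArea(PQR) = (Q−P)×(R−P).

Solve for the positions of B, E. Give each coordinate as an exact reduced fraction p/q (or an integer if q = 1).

B = (-73/410, -5411/410)
E = (5, -36/5)

1. B_x = -73/410  [C, G, B are collinear ∩ FB ⟂ CG]
2. B_y = -5411/410  [C, G, B are collinear ∩ FB ⟂ CG]
   → B = (-73/410, -5411/410)
3. E_x = 5  [EG · DF = 334/5 ∩ EB · DC = 20005/82]
4. E_y = -36/5  [EG · DF = 334/5 ∩ EB · DC = 20005/82]
   → E = (5, -36/5)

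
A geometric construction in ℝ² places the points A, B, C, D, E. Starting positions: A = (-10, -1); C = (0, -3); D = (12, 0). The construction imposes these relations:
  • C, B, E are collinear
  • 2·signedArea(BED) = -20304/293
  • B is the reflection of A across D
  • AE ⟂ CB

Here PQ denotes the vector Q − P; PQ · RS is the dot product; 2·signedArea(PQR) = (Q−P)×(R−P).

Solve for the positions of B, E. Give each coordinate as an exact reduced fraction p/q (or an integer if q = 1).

B = (34, 1)
E = (-2822/293, -1211/293)

1. B_x = 34  [B is the reflection of A across D]
2. B_y = 1  [B is the reflection of A across D]
   → B = (34, 1)
3. E_x = -2822/293  [C, B, E are collinear ∩ AE ⟂ CB]
4. E_y = -1211/293  [C, B, E are collinear ∩ AE ⟂ CB]
   → E = (-2822/293, -1211/293)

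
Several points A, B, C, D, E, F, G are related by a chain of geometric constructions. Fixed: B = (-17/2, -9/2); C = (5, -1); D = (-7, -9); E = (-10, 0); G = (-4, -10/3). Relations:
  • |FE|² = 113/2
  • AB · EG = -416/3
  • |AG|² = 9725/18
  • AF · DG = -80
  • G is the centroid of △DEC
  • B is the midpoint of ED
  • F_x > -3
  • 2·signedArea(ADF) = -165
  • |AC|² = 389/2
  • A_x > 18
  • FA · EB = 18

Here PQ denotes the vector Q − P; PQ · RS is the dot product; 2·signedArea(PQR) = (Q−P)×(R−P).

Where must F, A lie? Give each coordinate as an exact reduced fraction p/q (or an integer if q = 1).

1. A_x = 37/2  [line -6·x + 10/3·y + 308/3 = 0 ∩ |AG|² = 9725/18]
2. A_y = 5/2  [line -6·x + 10/3·y + 308/3 = 0 ∩ |AG|² = 9725/18]
   → A = (37/2, 5/2)
3. F_x = -5/2  [FA · EB = 18 ∩ 2·signedArea(ADF) = -165]
4. F_y = -1/2  [FA · EB = 18 ∩ 2·signedArea(ADF) = -165]
   → F = (-5/2, -1/2)

A = (37/2, 5/2)
F = (-5/2, -1/2)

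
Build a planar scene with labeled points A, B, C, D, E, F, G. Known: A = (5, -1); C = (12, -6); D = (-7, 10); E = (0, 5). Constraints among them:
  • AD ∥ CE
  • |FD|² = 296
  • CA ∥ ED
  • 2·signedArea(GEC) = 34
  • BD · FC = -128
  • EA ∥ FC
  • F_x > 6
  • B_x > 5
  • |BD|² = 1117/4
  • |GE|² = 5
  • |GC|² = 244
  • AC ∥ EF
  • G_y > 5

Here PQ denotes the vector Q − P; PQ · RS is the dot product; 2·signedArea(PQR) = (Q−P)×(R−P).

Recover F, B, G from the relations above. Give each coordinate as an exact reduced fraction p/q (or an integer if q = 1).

B = (6, -1/2)
F = (7, 0)
G = (2, 6)

1. F_x = 7  [EA ∥ FC ∩ AC ∥ EF]
2. F_y = 0  [EA ∥ FC ∩ AC ∥ EF]
   → F = (7, 0)
3. B_x = 6  [line -5·x + 6·y + 33 = 0 ∩ |BD|² = 1117/4]
4. B_y = -1/2  [line -5·x + 6·y + 33 = 0 ∩ |BD|² = 1117/4]
   → B = (6, -1/2)
5. G_x = 2  [line 11·x + 12·y + -94 = 0 ∩ |GC|² = 244]
6. G_y = 6  [line 11·x + 12·y + -94 = 0 ∩ |GC|² = 244]
   → G = (2, 6)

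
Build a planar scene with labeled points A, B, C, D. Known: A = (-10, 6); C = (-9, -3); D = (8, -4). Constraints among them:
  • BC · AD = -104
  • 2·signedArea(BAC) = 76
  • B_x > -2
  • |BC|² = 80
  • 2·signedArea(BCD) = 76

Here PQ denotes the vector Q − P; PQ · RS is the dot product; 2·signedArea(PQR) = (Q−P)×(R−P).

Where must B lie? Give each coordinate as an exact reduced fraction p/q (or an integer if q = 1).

B = (-1, 1)

1. B_x = -1  [2·signedArea(BCD) = 76 ∩ BC · AD = -104]
2. B_y = 1  [2·signedArea(BCD) = 76 ∩ BC · AD = -104]
   → B = (-1, 1)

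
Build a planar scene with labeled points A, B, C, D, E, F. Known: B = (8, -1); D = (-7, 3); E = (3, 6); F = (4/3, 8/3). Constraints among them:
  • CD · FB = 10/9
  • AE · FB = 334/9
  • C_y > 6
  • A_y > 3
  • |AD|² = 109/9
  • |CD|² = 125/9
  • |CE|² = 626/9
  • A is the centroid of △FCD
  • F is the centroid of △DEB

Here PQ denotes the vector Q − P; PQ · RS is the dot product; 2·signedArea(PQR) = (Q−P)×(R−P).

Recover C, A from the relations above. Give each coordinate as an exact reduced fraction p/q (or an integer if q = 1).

1. C_x = -16/3  [line -20/3·x + 11/3·y + -529/9 = 0 ∩ |CD|² = 125/9]
2. C_y = 19/3  [line -20/3·x + 11/3·y + -529/9 = 0 ∩ |CD|² = 125/9]
   → C = (-16/3, 19/3)
3. A_x = -11/3  [A is the centroid of △FCD]
4. A_y = 4  [A is the centroid of △FCD]
   → A = (-11/3, 4)

A = (-11/3, 4)
C = (-16/3, 19/3)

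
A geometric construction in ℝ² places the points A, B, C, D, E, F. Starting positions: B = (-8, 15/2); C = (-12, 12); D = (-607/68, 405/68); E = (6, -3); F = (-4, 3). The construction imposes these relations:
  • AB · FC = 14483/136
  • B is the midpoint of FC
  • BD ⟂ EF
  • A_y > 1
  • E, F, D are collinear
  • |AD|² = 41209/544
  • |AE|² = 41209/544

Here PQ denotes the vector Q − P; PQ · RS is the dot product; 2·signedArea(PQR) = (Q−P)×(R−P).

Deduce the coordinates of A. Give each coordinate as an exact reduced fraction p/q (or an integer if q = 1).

A = (-199/136, 201/136)

1. A_x = -199/136  [line 8·x + -9·y + 3401/136 = 0 ∩ |AD|² = 41209/544]
2. A_y = 201/136  [line 8·x + -9·y + 3401/136 = 0 ∩ |AD|² = 41209/544]
   → A = (-199/136, 201/136)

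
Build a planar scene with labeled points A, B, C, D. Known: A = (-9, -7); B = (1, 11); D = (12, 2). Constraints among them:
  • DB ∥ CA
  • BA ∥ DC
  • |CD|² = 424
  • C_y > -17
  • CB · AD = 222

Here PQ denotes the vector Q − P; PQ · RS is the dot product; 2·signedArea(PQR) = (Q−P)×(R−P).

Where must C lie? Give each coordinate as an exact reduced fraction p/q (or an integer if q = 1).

1. C_x = 2  [DB ∥ CA ∩ BA ∥ DC]
2. C_y = -16  [DB ∥ CA ∩ BA ∥ DC]
   → C = (2, -16)

C = (2, -16)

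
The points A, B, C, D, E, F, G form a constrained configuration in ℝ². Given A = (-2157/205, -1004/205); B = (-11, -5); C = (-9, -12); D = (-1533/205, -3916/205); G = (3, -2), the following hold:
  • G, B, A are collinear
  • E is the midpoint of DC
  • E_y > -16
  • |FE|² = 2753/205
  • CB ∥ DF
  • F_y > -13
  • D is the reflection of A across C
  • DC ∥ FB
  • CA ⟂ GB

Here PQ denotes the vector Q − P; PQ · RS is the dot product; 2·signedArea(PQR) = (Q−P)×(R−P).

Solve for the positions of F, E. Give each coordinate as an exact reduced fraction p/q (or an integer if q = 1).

1. F_x = -1943/205  [DC ∥ FB ∩ CB ∥ DF]
2. F_y = -2481/205  [DC ∥ FB ∩ CB ∥ DF]
   → F = (-1943/205, -2481/205)
3. E_x = -1689/205  [E is the midpoint of DC]
4. E_y = -3188/205  [E is the midpoint of DC]
   → E = (-1689/205, -3188/205)

E = (-1689/205, -3188/205)
F = (-1943/205, -2481/205)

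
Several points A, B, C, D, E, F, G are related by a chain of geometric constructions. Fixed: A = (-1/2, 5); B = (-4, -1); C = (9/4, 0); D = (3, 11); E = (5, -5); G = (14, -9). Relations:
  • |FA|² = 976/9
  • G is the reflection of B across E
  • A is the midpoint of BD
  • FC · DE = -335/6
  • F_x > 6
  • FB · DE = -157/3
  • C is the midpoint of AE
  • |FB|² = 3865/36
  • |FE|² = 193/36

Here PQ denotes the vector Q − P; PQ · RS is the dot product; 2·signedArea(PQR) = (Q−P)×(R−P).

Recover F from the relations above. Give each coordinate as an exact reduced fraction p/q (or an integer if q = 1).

F = (37/6, -3)

1. F_x = 37/6  [line -2·x + 16·y + 181/3 = 0 ∩ |FB|² = 3865/36]
2. F_y = -3  [line -2·x + 16·y + 181/3 = 0 ∩ |FB|² = 3865/36]
   → F = (37/6, -3)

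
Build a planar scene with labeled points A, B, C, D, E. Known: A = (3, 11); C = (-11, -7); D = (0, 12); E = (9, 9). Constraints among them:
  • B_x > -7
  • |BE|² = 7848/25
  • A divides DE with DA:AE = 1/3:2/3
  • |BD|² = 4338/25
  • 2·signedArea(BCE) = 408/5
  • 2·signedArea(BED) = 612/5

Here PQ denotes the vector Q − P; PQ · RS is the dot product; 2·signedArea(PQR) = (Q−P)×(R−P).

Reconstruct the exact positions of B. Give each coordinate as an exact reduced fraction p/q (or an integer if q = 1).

B = (-33/5, 3/5)

1. B_x = -33/5  [2·signedArea(BED) = 612/5 ∩ 2·signedArea(BCE) = 408/5]
2. B_y = 3/5  [2·signedArea(BED) = 612/5 ∩ 2·signedArea(BCE) = 408/5]
   → B = (-33/5, 3/5)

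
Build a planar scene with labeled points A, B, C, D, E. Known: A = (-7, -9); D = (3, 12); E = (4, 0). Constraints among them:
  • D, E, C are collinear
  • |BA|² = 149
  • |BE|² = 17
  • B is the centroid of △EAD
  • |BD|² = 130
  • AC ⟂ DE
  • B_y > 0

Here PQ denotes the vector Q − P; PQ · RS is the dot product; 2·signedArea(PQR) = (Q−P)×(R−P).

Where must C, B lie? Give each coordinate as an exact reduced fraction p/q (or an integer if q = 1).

1. C_x = 677/145  [D, E, C are collinear ∩ AC ⟂ DE]
2. C_y = -1164/145  [D, E, C are collinear ∩ AC ⟂ DE]
   → C = (677/145, -1164/145)
3. B_x = 0  [B is the centroid of △EAD]
4. B_y = 1  [B is the centroid of △EAD]
   → B = (0, 1)

B = (0, 1)
C = (677/145, -1164/145)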